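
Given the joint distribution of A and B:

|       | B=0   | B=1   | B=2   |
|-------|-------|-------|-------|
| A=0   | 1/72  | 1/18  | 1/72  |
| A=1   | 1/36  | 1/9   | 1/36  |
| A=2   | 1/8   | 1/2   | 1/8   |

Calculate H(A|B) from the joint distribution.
Marginal P(B) (column sums):
  P(B=0) = 1/72 + 1/36 + 1/8 = 1/6
  P(B=1) = 1/18 + 1/9 + 1/2 = 2/3
  P(B=2) = 1/72 + 1/36 + 1/8 = 1/6

H(A|B) = -Σ P(A,B)·log₂ P(A|B), where P(A|B) = P(A,B) / P(B)
  (A=0,B=0): P(A|B) = (1/72)/(1/6) = 1/12;  -(1/72)·log₂(1/12) = 0.0498
  (A=0,B=1): P(A|B) = (1/18)/(2/3) = 1/12;  -(1/18)·log₂(1/12) = 0.1992
  (A=0,B=2): P(A|B) = (1/72)/(1/6) = 1/12;  -(1/72)·log₂(1/12) = 0.0498
  (A=1,B=0): P(A|B) = (1/36)/(1/6) = 1/6;  -(1/36)·log₂(1/6) = 0.0718
  (A=1,B=1): P(A|B) = (1/9)/(2/3) = 1/6;  -(1/9)·log₂(1/6) = 0.2872
  (A=1,B=2): P(A|B) = (1/36)/(1/6) = 1/6;  -(1/36)·log₂(1/6) = 0.0718
  (A=2,B=0): P(A|B) = (1/8)/(1/6) = 3/4;  -(1/8)·log₂(3/4) = 0.0519
  (A=2,B=1): P(A|B) = (1/2)/(2/3) = 3/4;  -(1/2)·log₂(3/4) = 0.2075
  (A=2,B=2): P(A|B) = (1/8)/(1/6) = 3/4;  -(1/8)·log₂(3/4) = 0.0519
H(A|B) = 0.0498 + 0.1992 + 0.0498 + 0.0718 + 0.2872 + 0.0718 + 0.0519 + 0.2075 + 0.0519
  = 1.0409 bits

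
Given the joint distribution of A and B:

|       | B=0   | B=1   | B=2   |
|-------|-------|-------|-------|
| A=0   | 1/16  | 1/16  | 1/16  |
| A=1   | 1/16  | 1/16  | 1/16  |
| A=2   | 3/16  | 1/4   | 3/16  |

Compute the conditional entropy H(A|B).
Marginal P(B) (column sums):
  P(B=0) = 1/16 + 1/16 + 3/16 = 5/16
  P(B=1) = 1/16 + 1/16 + 1/4 = 3/8
  P(B=2) = 1/16 + 1/16 + 3/16 = 5/16

H(A|B) = -Σ P(A,B)·log₂ P(A|B), where P(A|B) = P(A,B) / P(B)
  (A=0,B=0): P(A|B) = (1/16)/(5/16) = 1/5;  -(1/16)·log₂(1/5) = 0.1451
  (A=0,B=1): P(A|B) = (1/16)/(3/8) = 1/6;  -(1/16)·log₂(1/6) = 0.1616
  (A=0,B=2): P(A|B) = (1/16)/(5/16) = 1/5;  -(1/16)·log₂(1/5) = 0.1451
  (A=1,B=0): P(A|B) = (1/16)/(5/16) = 1/5;  -(1/16)·log₂(1/5) = 0.1451
  (A=1,B=1): P(A|B) = (1/16)/(3/8) = 1/6;  -(1/16)·log₂(1/6) = 0.1616
  (A=1,B=2): P(A|B) = (1/16)/(5/16) = 1/5;  -(1/16)·log₂(1/5) = 0.1451
  (A=2,B=0): P(A|B) = (3/16)/(5/16) = 3/5;  -(3/16)·log₂(3/5) = 0.1382
  (A=2,B=1): P(A|B) = (1/4)/(3/8) = 2/3;  -(1/4)·log₂(2/3) = 0.1462
  (A=2,B=2): P(A|B) = (3/16)/(5/16) = 3/5;  -(3/16)·log₂(3/5) = 0.1382
H(A|B) = 0.1451 + 0.1616 + 0.1451 + 0.1451 + 0.1616 + 0.1451 + 0.1382 + 0.1462 + 0.1382
  = 1.3262 bits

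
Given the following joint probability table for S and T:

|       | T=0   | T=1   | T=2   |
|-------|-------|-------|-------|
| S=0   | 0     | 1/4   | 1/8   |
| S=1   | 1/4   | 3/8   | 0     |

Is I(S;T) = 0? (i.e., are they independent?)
Marginal P(S) (row sums):
  P(S=0) = 0 + 1/4 + 1/8 = 3/8
  P(S=1) = 1/4 + 3/8 + 0 = 5/8
Marginal P(T) (column sums):
  P(T=0) = 0 + 1/4 = 1/4
  P(T=1) = 1/4 + 3/8 = 5/8
  P(T=2) = 1/8 + 0 = 1/8

S and T are independent iff P(S=i,T=j) = P(S=i)·P(T=j) for every cell.
  P(S=0)·P(T=0) = 3/8 × 1/4 = 3/32, but P(S=0,T=0) = 0 ✗

No, S and T are not independent. Quantitatively, I(S;T) > 0:

H(S) = -[(3/8)·log₂(3/8) + (5/8)·log₂(5/8)]
  = 0.5306 + 0.4238
  = 0.9544 bits
H(T) = -[(1/4)·log₂(1/4) + (5/8)·log₂(5/8) + (1/8)·log₂(1/8)]
  = 0.5000 + 0.4238 + 0.3750
  = 1.2988 bits
H(S,T) = -[(1/4)·log₂(1/4) + (1/8)·log₂(1/8) + (1/4)·log₂(1/4) + (3/8)·log₂(3/8)]
  = 0.5000 + 0.3750 + 0.5000 + 0.5306
  = 1.9056 bits
I(S;T) = H(S) + H(T) - H(S,T) = 0.9544 + 1.2988 - 1.9056 = 0.3476 bits > 0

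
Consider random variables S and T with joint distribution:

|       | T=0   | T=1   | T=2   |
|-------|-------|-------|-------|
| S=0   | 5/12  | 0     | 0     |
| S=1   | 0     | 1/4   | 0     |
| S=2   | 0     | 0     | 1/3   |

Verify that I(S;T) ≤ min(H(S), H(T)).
Marginal P(S) (row sums):
  P(S=0) = 5/12 + 0 + 0 = 5/12
  P(S=1) = 0 + 1/4 + 0 = 1/4
  P(S=2) = 0 + 0 + 1/3 = 1/3
Marginal P(T) (column sums):
  P(T=0) = 5/12 + 0 + 0 = 5/12
  P(T=1) = 0 + 1/4 + 0 = 1/4
  P(T=2) = 0 + 0 + 1/3 = 1/3

H(S) = -[(5/12)·log₂(5/12) + (1/4)·log₂(1/4) + (1/3)·log₂(1/3)]
  = 0.5263 + 0.5000 + 0.5283
  = 1.5546 bits
H(T) = -[(5/12)·log₂(5/12) + (1/4)·log₂(1/4) + (1/3)·log₂(1/3)]
  = 0.5263 + 0.5000 + 0.5283
  = 1.5546 bits
H(S,T) = -[(5/12)·log₂(5/12) + (1/4)·log₂(1/4) + (1/3)·log₂(1/3)]
  = 0.5263 + 0.5000 + 0.5283
  = 1.5546 bits

I(S;T) = H(S) + H(T) - H(S,T)
  = 1.5546 + 1.5546 - 1.5546
  = 1.5546 bits

min(H(S), H(T)) = min(1.5546, 1.5546) = 1.5546 bits
Since 1.5546 ≤ 1.5546, the bound is satisfied ✓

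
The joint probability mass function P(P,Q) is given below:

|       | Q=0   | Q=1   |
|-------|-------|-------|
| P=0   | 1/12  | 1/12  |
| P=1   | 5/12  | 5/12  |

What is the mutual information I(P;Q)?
Marginal P(P) (row sums):
  P(P=0) = 1/12 + 1/12 = 1/6
  P(P=1) = 5/12 + 5/12 = 5/6
Marginal P(Q) (column sums):
  P(Q=0) = 1/12 + 5/12 = 1/2
  P(Q=1) = 1/12 + 5/12 = 1/2

H(P) = -[(1/6)·log₂(1/6) + (5/6)·log₂(5/6)]
  = 0.4308 + 0.2192
  = 0.6500 bits
H(Q) = -[(1/2)·log₂(1/2) + (1/2)·log₂(1/2)]
  = 0.5000 + 0.5000
  = 1.0000 bits
H(P,Q) = -[(1/12)·log₂(1/12) + (1/12)·log₂(1/12) + (5/12)·log₂(5/12) + (5/12)·log₂(5/12)]
  = 0.2987 + 0.2987 + 0.5263 + 0.5263
  = 1.6500 bits

I(P;Q) = H(P) + H(Q) - H(P,Q)
  = 0.6500 + 1.0000 - 1.6500
  = 0.0000 bits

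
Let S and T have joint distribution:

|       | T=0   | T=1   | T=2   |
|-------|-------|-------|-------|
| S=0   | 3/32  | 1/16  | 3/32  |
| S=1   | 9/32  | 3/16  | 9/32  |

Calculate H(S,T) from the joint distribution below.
H(S,T) = -Σ P(S,T) log₂ P(S,T), summed over the non-zero cells:
H(S,T) = -[(3/32)·log₂(3/32) + (1/16)·log₂(1/16) + (3/32)·log₂(3/32) + (9/32)·log₂(9/32) + (3/16)·log₂(3/16) + (9/32)·log₂(9/32)]
  = 0.3202 + 0.2500 + 0.3202 + 0.5147 + 0.4528 + 0.5147
  = 2.3726 bits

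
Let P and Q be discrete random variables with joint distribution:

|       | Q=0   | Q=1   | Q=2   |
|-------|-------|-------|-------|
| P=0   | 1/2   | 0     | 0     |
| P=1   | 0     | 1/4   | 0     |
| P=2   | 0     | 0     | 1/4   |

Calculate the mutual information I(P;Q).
Marginal P(P) (row sums):
  P(P=0) = 1/2 + 0 + 0 = 1/2
  P(P=1) = 0 + 1/4 + 0 = 1/4
  P(P=2) = 0 + 0 + 1/4 = 1/4
Marginal P(Q) (column sums):
  P(Q=0) = 1/2 + 0 + 0 = 1/2
  P(Q=1) = 0 + 1/4 + 0 = 1/4
  P(Q=2) = 0 + 0 + 1/4 = 1/4

H(P) = -[(1/2)·log₂(1/2) + (1/4)·log₂(1/4) + (1/4)·log₂(1/4)]
  = 0.5000 + 0.5000 + 0.5000
  = 1.5000 bits
H(Q) = -[(1/2)·log₂(1/2) + (1/4)·log₂(1/4) + (1/4)·log₂(1/4)]
  = 0.5000 + 0.5000 + 0.5000
  = 1.5000 bits
H(P,Q) = -[(1/2)·log₂(1/2) + (1/4)·log₂(1/4) + (1/4)·log₂(1/4)]
  = 0.5000 + 0.5000 + 0.5000
  = 1.5000 bits

I(P;Q) = H(P) + H(Q) - H(P,Q)
  = 1.5000 + 1.5000 - 1.5000
  = 1.5000 bits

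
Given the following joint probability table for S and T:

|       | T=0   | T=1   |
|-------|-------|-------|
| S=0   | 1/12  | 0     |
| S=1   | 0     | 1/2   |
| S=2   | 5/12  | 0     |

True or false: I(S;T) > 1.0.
Marginal P(S) (row sums):
  P(S=0) = 1/12 + 0 = 1/12
  P(S=1) = 0 + 1/2 = 1/2
  P(S=2) = 5/12 + 0 = 5/12
Marginal P(T) (column sums):
  P(T=0) = 1/12 + 0 + 5/12 = 1/2
  P(T=1) = 0 + 1/2 + 0 = 1/2

H(S) = -[(1/12)·log₂(1/12) + (1/2)·log₂(1/2) + (5/12)·log₂(5/12)]
  = 0.2987 + 0.5000 + 0.5263
  = 1.3250 bits
H(T) = -[(1/2)·log₂(1/2) + (1/2)·log₂(1/2)]
  = 0.5000 + 0.5000
  = 1.0000 bits
H(S,T) = -[(1/12)·log₂(1/12) + (1/2)·log₂(1/2) + (5/12)·log₂(5/12)]
  = 0.2987 + 0.5000 + 0.5263
  = 1.3250 bits

I(S;T) = H(S) + H(T) - H(S,T)
  = 1.3250 + 1.0000 - 1.3250
  = 1.0000 bits

False. I(S;T) = 1.0000 bits, which is ≤ 1.0 bits.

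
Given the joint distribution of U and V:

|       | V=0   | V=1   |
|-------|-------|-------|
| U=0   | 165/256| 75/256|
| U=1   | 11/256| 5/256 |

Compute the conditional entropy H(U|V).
Marginal P(V) (column sums):
  P(V=0) = 165/256 + 11/256 = 11/16
  P(V=1) = 75/256 + 5/256 = 5/16

H(U|V) = -Σ P(U,V)·log₂ P(U|V), where P(U|V) = P(U,V) / P(V)
  (U=0,V=0): P(U|V) = (165/256)/(11/16) = 15/16;  -(165/256)·log₂(15/16) = 0.0600
  (U=0,V=1): P(U|V) = (75/256)/(5/16) = 15/16;  -(75/256)·log₂(15/16) = 0.0273
  (U=1,V=0): P(U|V) = (11/256)/(11/16) = 1/16;  -(11/256)·log₂(1/16) = 0.1719
  (U=1,V=1): P(U|V) = (5/256)/(5/16) = 1/16;  -(5/256)·log₂(1/16) = 0.0781
H(U|V) = 0.0600 + 0.0273 + 0.1719 + 0.0781
  = 0.3373 bits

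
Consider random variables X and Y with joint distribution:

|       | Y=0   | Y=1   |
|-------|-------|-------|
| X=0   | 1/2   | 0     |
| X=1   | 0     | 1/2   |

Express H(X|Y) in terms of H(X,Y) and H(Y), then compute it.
H(X|Y) = H(X,Y) - H(Y)

Marginal P(Y) (column sums):
  P(Y=0) = 1/2 + 0 = 1/2
  P(Y=1) = 0 + 1/2 = 1/2

H(X,Y) = -[(1/2)·log₂(1/2) + (1/2)·log₂(1/2)]
  = 0.5000 + 0.5000
  = 1.0000 bits
H(Y) = -[(1/2)·log₂(1/2) + (1/2)·log₂(1/2)]
  = 0.5000 + 0.5000
  = 1.0000 bits

H(X|Y) = 1.0000 - 1.0000 = 0.0000 bits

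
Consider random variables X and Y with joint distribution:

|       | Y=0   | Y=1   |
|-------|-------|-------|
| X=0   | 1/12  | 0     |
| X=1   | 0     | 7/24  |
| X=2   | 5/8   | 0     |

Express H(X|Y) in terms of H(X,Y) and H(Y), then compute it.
H(X|Y) = H(X,Y) - H(Y)

Marginal P(Y) (column sums):
  P(Y=0) = 1/12 + 0 + 5/8 = 17/24
  P(Y=1) = 0 + 7/24 + 0 = 7/24

H(X,Y) = -[(1/12)·log₂(1/12) + (7/24)·log₂(7/24) + (5/8)·log₂(5/8)]
  = 0.2987 + 0.5185 + 0.4238
  = 1.2410 bits
H(Y) = -[(17/24)·log₂(17/24) + (7/24)·log₂(7/24)]
  = 0.3524 + 0.5185
  = 0.8709 bits

H(X|Y) = 1.2410 - 0.8709 = 0.3701 bits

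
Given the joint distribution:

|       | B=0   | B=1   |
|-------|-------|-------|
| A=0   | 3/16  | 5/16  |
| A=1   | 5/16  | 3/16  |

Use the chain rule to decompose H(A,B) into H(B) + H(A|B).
By the chain rule: H(A,B) = H(B) + H(A|B)

Marginal P(B) (column sums):
  P(B=0) = 3/16 + 5/16 = 1/2
  P(B=1) = 5/16 + 3/16 = 1/2
H(B) = -[(1/2)·log₂(1/2) + (1/2)·log₂(1/2)]
  = 0.5000 + 0.5000
  = 1.0000 bits
H(A|B) = -Σ P(A,B)·log₂ P(A|B), where P(A|B) = P(A,B) / P(B)
  (A=0,B=0): P(A|B) = (3/16)/(1/2) = 3/8;  -(3/16)·log₂(3/8) = 0.2653
  (A=0,B=1): P(A|B) = (5/16)/(1/2) = 5/8;  -(5/16)·log₂(5/8) = 0.2119
  (A=1,B=0): P(A|B) = (5/16)/(1/2) = 5/8;  -(5/16)·log₂(5/8) = 0.2119
  (A=1,B=1): P(A|B) = (3/16)/(1/2) = 3/8;  -(3/16)·log₂(3/8) = 0.2653
H(A|B) = 0.2653 + 0.2119 + 0.2119 + 0.2653
  = 0.9544 bits

H(A,B) = H(B) + H(A|B) = 1.0000 + 0.9544 = 1.9544 bits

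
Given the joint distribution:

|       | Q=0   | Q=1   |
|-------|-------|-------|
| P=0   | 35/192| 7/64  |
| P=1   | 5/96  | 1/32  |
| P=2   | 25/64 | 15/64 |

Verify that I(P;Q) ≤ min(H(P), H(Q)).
Marginal P(P) (row sums):
  P(P=0) = 35/192 + 7/64 = 7/24
  P(P=1) = 5/96 + 1/32 = 1/12
  P(P=2) = 25/64 + 15/64 = 5/8
Marginal P(Q) (column sums):
  P(Q=0) = 35/192 + 5/96 + 25/64 = 5/8
  P(Q=1) = 7/64 + 1/32 + 15/64 = 3/8

H(P) = -[(7/24)·log₂(7/24) + (1/12)·log₂(1/12) + (5/8)·log₂(5/8)]
  = 0.5185 + 0.2987 + 0.4238
  = 1.2410 bits
H(Q) = -[(5/8)·log₂(5/8) + (3/8)·log₂(3/8)]
  = 0.4238 + 0.5306
  = 0.9544 bits
H(P,Q) = -[(35/192)·log₂(35/192) + (7/64)·log₂(7/64) + (5/96)·log₂(5/96) + (1/32)·log₂(1/32) + (25/64)·log₂(25/64) + (15/64)·log₂(15/64)]
  = 0.4476 + 0.3492 + 0.2220 + 0.1563 + 0.5297 + 0.4906
  = 2.1954 bits

I(P;Q) = H(P) + H(Q) - H(P,Q)
  = 1.2410 + 0.9544 - 2.1954
  = 0.0000 bits

min(H(P), H(Q)) = min(1.2410, 0.9544) = 0.9544 bits
Since 0.0000 ≤ 0.9544, the bound is satisfied ✓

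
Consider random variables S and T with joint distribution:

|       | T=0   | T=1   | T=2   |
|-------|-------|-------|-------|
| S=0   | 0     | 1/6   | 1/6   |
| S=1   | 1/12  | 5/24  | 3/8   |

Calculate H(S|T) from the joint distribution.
Marginal P(T) (column sums):
  P(T=0) = 0 + 1/12 = 1/12
  P(T=1) = 1/6 + 5/24 = 3/8
  P(T=2) = 1/6 + 3/8 = 13/24

H(S|T) = -Σ P(S,T)·log₂ P(S|T), where P(S|T) = P(S,T) / P(T)
  (cells with P(S,T) = 0 contribute 0)
  (S=0,T=1): P(S|T) = (1/6)/(3/8) = 4/9;  -(1/6)·log₂(4/9) = 0.1950
  (S=0,T=2): P(S|T) = (1/6)/(13/24) = 4/13;  -(1/6)·log₂(4/13) = 0.2834
  (S=1,T=0): P(S|T) = (1/12)/(1/12) = 1;  -(1/12)·log₂(1) = 0.0000
  (S=1,T=1): P(S|T) = (5/24)/(3/8) = 5/9;  -(5/24)·log₂(5/9) = 0.1767
  (S=1,T=2): P(S|T) = (3/8)/(13/24) = 9/13;  -(3/8)·log₂(9/13) = 0.1989
H(S|T) = 0.1950 + 0.2834 + 0.0000 + 0.1767 + 0.1989
  = 0.8540 bits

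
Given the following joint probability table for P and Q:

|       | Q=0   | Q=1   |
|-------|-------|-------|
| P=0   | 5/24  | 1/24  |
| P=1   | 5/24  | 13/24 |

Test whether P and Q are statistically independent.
Marginal P(P) (row sums):
  P(P=0) = 5/24 + 1/24 = 1/4
  P(P=1) = 5/24 + 13/24 = 3/4
Marginal P(Q) (column sums):
  P(Q=0) = 5/24 + 5/24 = 5/12
  P(Q=1) = 1/24 + 13/24 = 7/12

P and Q are independent iff P(P=i,Q=j) = P(P=i)·P(Q=j) for every cell.
  P(P=0)·P(Q=0) = 1/4 × 5/12 = 5/48, but P(P=0,Q=0) = 5/24 ✗

No, P and Q are not independent. Quantitatively, I(P;Q) > 0:

H(P) = -[(1/4)·log₂(1/4) + (3/4)·log₂(3/4)]
  = 0.5000 + 0.3113
  = 0.8113 bits
H(Q) = -[(5/12)·log₂(5/12) + (7/12)·log₂(7/12)]
  = 0.5263 + 0.4536
  = 0.9799 bits
H(P,Q) = -[(5/24)·log₂(5/24) + (1/24)·log₂(1/24) + (5/24)·log₂(5/24) + (13/24)·log₂(13/24)]
  = 0.4715 + 0.1910 + 0.4715 + 0.4791
  = 1.6131 bits
I(P;Q) = H(P) + H(Q) - H(P,Q) = 0.8113 + 0.9799 - 1.6131 = 0.1781 bits > 0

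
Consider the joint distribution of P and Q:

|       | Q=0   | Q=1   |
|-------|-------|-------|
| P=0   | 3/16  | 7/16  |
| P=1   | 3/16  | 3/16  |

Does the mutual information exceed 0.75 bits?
Marginal P(P) (row sums):
  P(P=0) = 3/16 + 7/16 = 5/8
  P(P=1) = 3/16 + 3/16 = 3/8
Marginal P(Q) (column sums):
  P(Q=0) = 3/16 + 3/16 = 3/8
  P(Q=1) = 7/16 + 3/16 = 5/8

H(P) = -[(5/8)·log₂(5/8) + (3/8)·log₂(3/8)]
  = 0.4238 + 0.5306
  = 0.9544 bits
H(Q) = -[(3/8)·log₂(3/8) + (5/8)·log₂(5/8)]
  = 0.5306 + 0.4238
  = 0.9544 bits
H(P,Q) = -[(3/16)·log₂(3/16) + (7/16)·log₂(7/16) + (3/16)·log₂(3/16) + (3/16)·log₂(3/16)]
  = 0.4528 + 0.5218 + 0.4528 + 0.4528
  = 1.8802 bits

I(P;Q) = H(P) + H(Q) - H(P,Q)
  = 0.9544 + 0.9544 - 1.8802
  = 0.0286 bits

No. I(P;Q) = 0.0286 bits, which is ≤ 0.75 bits.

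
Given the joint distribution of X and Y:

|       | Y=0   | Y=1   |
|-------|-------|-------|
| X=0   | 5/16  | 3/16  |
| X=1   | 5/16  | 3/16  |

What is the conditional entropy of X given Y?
Marginal P(Y) (column sums):
  P(Y=0) = 5/16 + 5/16 = 5/8
  P(Y=1) = 3/16 + 3/16 = 3/8

H(X|Y) = -Σ P(X,Y)·log₂ P(X|Y), where P(X|Y) = P(X,Y) / P(Y)
  (X=0,Y=0): P(X|Y) = (5/16)/(5/8) = 1/2;  -(5/16)·log₂(1/2) = 0.3125
  (X=0,Y=1): P(X|Y) = (3/16)/(3/8) = 1/2;  -(3/16)·log₂(1/2) = 0.1875
  (X=1,Y=0): P(X|Y) = (5/16)/(5/8) = 1/2;  -(5/16)·log₂(1/2) = 0.3125
  (X=1,Y=1): P(X|Y) = (3/16)/(3/8) = 1/2;  -(3/16)·log₂(1/2) = 0.1875
H(X|Y) = 0.3125 + 0.1875 + 0.3125 + 0.1875
  = 1.0000 bits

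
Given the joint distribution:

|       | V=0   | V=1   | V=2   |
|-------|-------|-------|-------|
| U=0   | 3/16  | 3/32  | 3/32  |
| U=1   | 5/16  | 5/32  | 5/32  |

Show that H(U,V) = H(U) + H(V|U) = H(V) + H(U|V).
Marginal P(U) (row sums):
  P(U=0) = 3/16 + 3/32 + 3/32 = 3/8
  P(U=1) = 5/16 + 5/32 + 5/32 = 5/8
Marginal P(V) (column sums):
  P(V=0) = 3/16 + 5/16 = 1/2
  P(V=1) = 3/32 + 5/32 = 1/4
  P(V=2) = 3/32 + 5/32 = 1/4

Decomposition 1: H(U) + H(V|U)
H(U) = -[(3/8)·log₂(3/8) + (5/8)·log₂(5/8)]
  = 0.5306 + 0.4238
  = 0.9544 bits
H(V|U) = -Σ P(U,V)·log₂ P(V|U), where P(V|U) = P(U,V) / P(U)
  (U=0,V=0): P(V|U) = (3/16)/(3/8) = 1/2;  -(3/16)·log₂(1/2) = 0.1875
  (U=0,V=1): P(V|U) = (3/32)/(3/8) = 1/4;  -(3/32)·log₂(1/4) = 0.1875
  (U=0,V=2): P(V|U) = (3/32)/(3/8) = 1/4;  -(3/32)·log₂(1/4) = 0.1875
  (U=1,V=0): P(V|U) = (5/16)/(5/8) = 1/2;  -(5/16)·log₂(1/2) = 0.3125
  (U=1,V=1): P(V|U) = (5/32)/(5/8) = 1/4;  -(5/32)·log₂(1/4) = 0.3125
  (U=1,V=2): P(V|U) = (5/32)/(5/8) = 1/4;  -(5/32)·log₂(1/4) = 0.3125
H(V|U) = 0.1875 + 0.1875 + 0.1875 + 0.3125 + 0.3125 + 0.3125
  = 1.5000 bits
H(U) + H(V|U) = 0.9544 + 1.5000 = 2.4544 bits

Decomposition 2: H(V) + H(U|V)
H(V) = -[(1/2)·log₂(1/2) + (1/4)·log₂(1/4) + (1/4)·log₂(1/4)]
  = 0.5000 + 0.5000 + 0.5000
  = 1.5000 bits
H(U|V) = -Σ P(U,V)·log₂ P(U|V), where P(U|V) = P(U,V) / P(V)
  (U=0,V=0): P(U|V) = (3/16)/(1/2) = 3/8;  -(3/16)·log₂(3/8) = 0.2653
  (U=0,V=1): P(U|V) = (3/32)/(1/4) = 3/8;  -(3/32)·log₂(3/8) = 0.1327
  (U=0,V=2): P(U|V) = (3/32)/(1/4) = 3/8;  -(3/32)·log₂(3/8) = 0.1327
  (U=1,V=0): P(U|V) = (5/16)/(1/2) = 5/8;  -(5/16)·log₂(5/8) = 0.2119
  (U=1,V=1): P(U|V) = (5/32)/(1/4) = 5/8;  -(5/32)·log₂(5/8) = 0.1059
  (U=1,V=2): P(U|V) = (5/32)/(1/4) = 5/8;  -(5/32)·log₂(5/8) = 0.1059
H(U|V) = 0.2653 + 0.1327 + 0.1327 + 0.2119 + 0.1059 + 0.1059
  = 0.9544 bits
H(V) + H(U|V) = 1.5000 + 0.9544 = 2.4544 bits

Direct computation of the joint entropy:
H(U,V) = -[(3/16)·log₂(3/16) + (3/32)·log₂(3/32) + (3/32)·log₂(3/32) + (5/16)·log₂(5/16) + (5/32)·log₂(5/32) + (5/32)·log₂(5/32)]
  = 0.4528 + 0.3202 + 0.3202 + 0.5244 + 0.4184 + 0.4184
  = 2.4544 bits

All three agree: H(U,V) = 2.4544 bits ✓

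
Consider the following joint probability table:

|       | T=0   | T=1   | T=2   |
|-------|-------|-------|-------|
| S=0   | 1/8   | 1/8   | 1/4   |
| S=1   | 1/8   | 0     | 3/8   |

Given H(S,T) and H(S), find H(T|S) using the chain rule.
From the chain rule: H(S,T) = H(S) + H(T|S)
Therefore: H(T|S) = H(S,T) - H(S)

H(S,T) = -[(1/8)·log₂(1/8) + (1/8)·log₂(1/8) + (1/4)·log₂(1/4) + (1/8)·log₂(1/8) + (3/8)·log₂(3/8)]
  = 0.3750 + 0.3750 + 0.5000 + 0.3750 + 0.5306
  = 2.1556 bits
Marginal P(S) (row sums):
  P(S=0) = 1/8 + 1/8 + 1/4 = 1/2
  P(S=1) = 1/8 + 0 + 3/8 = 1/2
H(S) = -[(1/2)·log₂(1/2) + (1/2)·log₂(1/2)]
  = 0.5000 + 0.5000
  = 1.0000 bits

H(T|S) = 2.1556 - 1.0000 = 1.1556 bits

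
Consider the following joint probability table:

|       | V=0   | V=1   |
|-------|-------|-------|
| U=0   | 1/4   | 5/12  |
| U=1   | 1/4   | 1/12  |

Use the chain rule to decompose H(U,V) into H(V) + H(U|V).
By the chain rule: H(U,V) = H(V) + H(U|V)

Marginal P(V) (column sums):
  P(V=0) = 1/4 + 1/4 = 1/2
  P(V=1) = 5/12 + 1/12 = 1/2
H(V) = -[(1/2)·log₂(1/2) + (1/2)·log₂(1/2)]
  = 0.5000 + 0.5000
  = 1.0000 bits
H(U|V) = -Σ P(U,V)·log₂ P(U|V), where P(U|V) = P(U,V) / P(V)
  (U=0,V=0): P(U|V) = (1/4)/(1/2) = 1/2;  -(1/4)·log₂(1/2) = 0.2500
  (U=0,V=1): P(U|V) = (5/12)/(1/2) = 5/6;  -(5/12)·log₂(5/6) = 0.1096
  (U=1,V=0): P(U|V) = (1/4)/(1/2) = 1/2;  -(1/4)·log₂(1/2) = 0.2500
  (U=1,V=1): P(U|V) = (1/12)/(1/2) = 1/6;  -(1/12)·log₂(1/6) = 0.2154
H(U|V) = 0.2500 + 0.1096 + 0.2500 + 0.2154
  = 0.8250 bits

H(U,V) = H(V) + H(U|V) = 1.0000 + 0.8250 = 1.8250 bits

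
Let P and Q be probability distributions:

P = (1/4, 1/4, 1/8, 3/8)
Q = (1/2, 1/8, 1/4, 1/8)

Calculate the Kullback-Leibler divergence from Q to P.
D(P||Q) = Σ P(i) log₂(P(i)/Q(i))
  i=0: (1/4) × log₂((1/4)/(1/2)) = (1/4) × log₂(1/2) = -0.2500
  i=1: (1/4) × log₂((1/4)/(1/8)) = (1/4) × log₂(2) = 0.2500
  i=2: (1/8) × log₂((1/8)/(1/4)) = (1/8) × log₂(1/2) = -0.1250
  i=3: (3/8) × log₂((3/8)/(1/8)) = (3/8) × log₂(3) = 0.5944
D(P||Q) = -0.2500 + 0.2500 - 0.1250 + 0.5944
  = 0.4694 bits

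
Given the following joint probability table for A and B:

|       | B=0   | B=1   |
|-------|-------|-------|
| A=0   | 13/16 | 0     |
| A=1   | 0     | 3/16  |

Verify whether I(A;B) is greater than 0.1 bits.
Marginal P(A) (row sums):
  P(A=0) = 13/16 + 0 = 13/16
  P(A=1) = 0 + 3/16 = 3/16
Marginal P(B) (column sums):
  P(B=0) = 13/16 + 0 = 13/16
  P(B=1) = 0 + 3/16 = 3/16

H(A) = -[(13/16)·log₂(13/16) + (3/16)·log₂(3/16)]
  = 0.2434 + 0.4528
  = 0.6962 bits
H(B) = -[(13/16)·log₂(13/16) + (3/16)·log₂(3/16)]
  = 0.2434 + 0.4528
  = 0.6962 bits
H(A,B) = -[(13/16)·log₂(13/16) + (3/16)·log₂(3/16)]
  = 0.2434 + 0.4528
  = 0.6962 bits

I(A;B) = H(A) + H(B) - H(A,B)
  = 0.6962 + 0.6962 - 0.6962
  = 0.6962 bits

Yes. I(A;B) = 0.6962 bits, which is > 0.1 bits.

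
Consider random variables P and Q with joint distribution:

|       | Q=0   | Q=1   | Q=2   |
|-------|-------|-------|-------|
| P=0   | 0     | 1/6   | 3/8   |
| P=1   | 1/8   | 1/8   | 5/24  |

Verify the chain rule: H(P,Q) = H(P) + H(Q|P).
Left side:
H(P,Q) = -[(1/6)·log₂(1/6) + (3/8)·log₂(3/8) + (1/8)·log₂(1/8) + (1/8)·log₂(1/8) + (5/24)·log₂(5/24)]
  = 0.4308 + 0.5306 + 0.3750 + 0.3750 + 0.4715
  = 2.1829 bits

Right side:
Marginal P(P) (row sums):
  P(P=0) = 0 + 1/6 + 3/8 = 13/24
  P(P=1) = 1/8 + 1/8 + 5/24 = 11/24
H(P) = -[(13/24)·log₂(13/24) + (11/24)·log₂(11/24)]
  = 0.4791 + 0.5159
  = 0.9950 bits
H(Q|P) = -Σ P(P,Q)·log₂ P(Q|P), where P(Q|P) = P(P,Q) / P(P)
  (cells with P(P,Q) = 0 contribute 0)
  (P=0,Q=1): P(Q|P) = (1/6)/(13/24) = 4/13;  -(1/6)·log₂(4/13) = 0.2834
  (P=0,Q=2): P(Q|P) = (3/8)/(13/24) = 9/13;  -(3/8)·log₂(9/13) = 0.1989
  (P=1,Q=0): P(Q|P) = (1/8)/(11/24) = 3/11;  -(1/8)·log₂(3/11) = 0.2343
  (P=1,Q=1): P(Q|P) = (1/8)/(11/24) = 3/11;  -(1/8)·log₂(3/11) = 0.2343
  (P=1,Q=2): P(Q|P) = (5/24)/(11/24) = 5/11;  -(5/24)·log₂(5/11) = 0.2370
H(Q|P) = 0.2834 + 0.1989 + 0.2343 + 0.2343 + 0.2370
  = 1.1879 bits
H(P) + H(Q|P) = 0.9950 + 1.1879 = 2.1829 bits

Both sides equal 2.1829 bits, so the chain rule holds ✓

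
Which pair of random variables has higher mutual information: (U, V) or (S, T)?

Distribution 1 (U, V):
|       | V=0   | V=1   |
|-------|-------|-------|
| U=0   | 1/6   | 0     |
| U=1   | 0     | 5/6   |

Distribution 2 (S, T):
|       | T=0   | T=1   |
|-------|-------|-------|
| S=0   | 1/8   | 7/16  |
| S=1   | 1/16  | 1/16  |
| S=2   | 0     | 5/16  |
Distribution 1 (U, V):
Marginal P(U) (row sums):
  P(U=0) = 1/6 + 0 = 1/6
  P(U=1) = 0 + 5/6 = 5/6
Marginal P(V) (column sums):
  P(V=0) = 1/6 + 0 = 1/6
  P(V=1) = 0 + 5/6 = 5/6

H(U) = -[(1/6)·log₂(1/6) + (5/6)·log₂(5/6)]
  = 0.4308 + 0.2192
  = 0.6500 bits
H(V) = -[(1/6)·log₂(1/6) + (5/6)·log₂(5/6)]
  = 0.4308 + 0.2192
  = 0.6500 bits
H(U,V) = -[(1/6)·log₂(1/6) + (5/6)·log₂(5/6)]
  = 0.4308 + 0.2192
  = 0.6500 bits

I(U;V) = H(U) + H(V) - H(U,V)
  = 0.6500 + 0.6500 - 0.6500
  = 0.6500 bits

Distribution 2 (S, T):
Marginal P(S) (row sums):
  P(S=0) = 1/8 + 7/16 = 9/16
  P(S=1) = 1/16 + 1/16 = 1/8
  P(S=2) = 0 + 5/16 = 5/16
Marginal P(T) (column sums):
  P(T=0) = 1/8 + 1/16 + 0 = 3/16
  P(T=1) = 7/16 + 1/16 + 5/16 = 13/16

H(S) = -[(9/16)·log₂(9/16) + (1/8)·log₂(1/8) + (5/16)·log₂(5/16)]
  = 0.4669 + 0.3750 + 0.5244
  = 1.3663 bits
H(T) = -[(3/16)·log₂(3/16) + (13/16)·log₂(13/16)]
  = 0.4528 + 0.2434
  = 0.6962 bits
H(S,T) = -[(1/8)·log₂(1/8) + (7/16)·log₂(7/16) + (1/16)·log₂(1/16) + (1/16)·log₂(1/16) + (5/16)·log₂(5/16)]
  = 0.3750 + 0.5218 + 0.2500 + 0.2500 + 0.5244
  = 1.9212 bits

I(S;T) = H(S) + H(T) - H(S,T)
  = 1.3663 + 0.6962 - 1.9212
  = 0.1413 bits

I(U;V) = 0.6500 bits > I(S;T) = 0.1413 bits, so (U, V) has the higher mutual information (stronger dependence).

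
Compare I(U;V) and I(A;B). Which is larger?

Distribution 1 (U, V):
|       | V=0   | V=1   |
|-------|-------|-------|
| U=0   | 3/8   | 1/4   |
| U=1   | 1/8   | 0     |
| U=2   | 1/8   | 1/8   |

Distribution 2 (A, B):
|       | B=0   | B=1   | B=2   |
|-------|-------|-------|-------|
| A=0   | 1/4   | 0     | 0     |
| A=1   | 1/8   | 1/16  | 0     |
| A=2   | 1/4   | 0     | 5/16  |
Distribution 1 (U, V):
Marginal P(U) (row sums):
  P(U=0) = 3/8 + 1/4 = 5/8
  P(U=1) = 1/8 + 0 = 1/8
  P(U=2) = 1/8 + 1/8 = 1/4
Marginal P(V) (column sums):
  P(V=0) = 3/8 + 1/8 + 1/8 = 5/8
  P(V=1) = 1/4 + 0 + 1/8 = 3/8

H(U) = -[(5/8)·log₂(5/8) + (1/8)·log₂(1/8) + (1/4)·log₂(1/4)]
  = 0.4238 + 0.3750 + 0.5000
  = 1.2988 bits
H(V) = -[(5/8)·log₂(5/8) + (3/8)·log₂(3/8)]
  = 0.4238 + 0.5306
  = 0.9544 bits
H(U,V) = -[(3/8)·log₂(3/8) + (1/4)·log₂(1/4) + (1/8)·log₂(1/8) + (1/8)·log₂(1/8) + (1/8)·log₂(1/8)]
  = 0.5306 + 0.5000 + 0.3750 + 0.3750 + 0.3750
  = 2.1556 bits

I(U;V) = H(U) + H(V) - H(U,V)
  = 1.2988 + 0.9544 - 2.1556
  = 0.0976 bits

Distribution 2 (A, B):
Marginal P(A) (row sums):
  P(A=0) = 1/4 + 0 + 0 = 1/4
  P(A=1) = 1/8 + 1/16 + 0 = 3/16
  P(A=2) = 1/4 + 0 + 5/16 = 9/16
Marginal P(B) (column sums):
  P(B=0) = 1/4 + 1/8 + 1/4 = 5/8
  P(B=1) = 0 + 1/16 + 0 = 1/16
  P(B=2) = 0 + 0 + 5/16 = 5/16

H(A) = -[(1/4)·log₂(1/4) + (3/16)·log₂(3/16) + (9/16)·log₂(9/16)]
  = 0.5000 + 0.4528 + 0.4669
  = 1.4197 bits
H(B) = -[(5/8)·log₂(5/8) + (1/16)·log₂(1/16) + (5/16)·log₂(5/16)]
  = 0.4238 + 0.2500 + 0.5244
  = 1.1982 bits
H(A,B) = -[(1/4)·log₂(1/4) + (1/8)·log₂(1/8) + (1/16)·log₂(1/16) + (1/4)·log₂(1/4) + (5/16)·log₂(5/16)]
  = 0.5000 + 0.3750 + 0.2500 + 0.5000 + 0.5244
  = 2.1494 bits

I(A;B) = H(A) + H(B) - H(A,B)
  = 1.4197 + 1.1982 - 2.1494
  = 0.4685 bits

I(A;B) = 0.4685 bits > I(U;V) = 0.0976 bits, so (A, B) has the higher mutual information (stronger dependence).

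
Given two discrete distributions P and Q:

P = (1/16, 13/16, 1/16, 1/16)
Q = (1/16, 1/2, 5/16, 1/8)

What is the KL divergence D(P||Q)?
D(P||Q) = Σ P(i) log₂(P(i)/Q(i))
  i=0: (1/16) × log₂((1/16)/(1/16)) = (1/16) × log₂(1) = 0.0000
  i=1: (13/16) × log₂((13/16)/(1/2)) = (13/16) × log₂(13/8) = 0.5691
  i=2: (1/16) × log₂((1/16)/(5/16)) = (1/16) × log₂(1/5) = -0.1451
  i=3: (1/16) × log₂((1/16)/(1/8)) = (1/16) × log₂(1/2) = -0.0625
D(P||Q) = 0.0000 + 0.5691 - 0.1451 - 0.0625
  = 0.3615 bits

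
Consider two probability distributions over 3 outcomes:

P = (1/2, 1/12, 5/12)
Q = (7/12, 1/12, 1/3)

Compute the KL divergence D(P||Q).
D(P||Q) = Σ P(i) log₂(P(i)/Q(i))
  i=0: (1/2) × log₂((1/2)/(7/12)) = (1/2) × log₂(6/7) = -0.1112
  i=1: (1/12) × log₂((1/12)/(1/12)) = (1/12) × log₂(1) = 0.0000
  i=2: (5/12) × log₂((5/12)/(1/3)) = (5/12) × log₂(5/4) = 0.1341
D(P||Q) = -0.1112 + 0.0000 + 0.1341
  = 0.0229 bits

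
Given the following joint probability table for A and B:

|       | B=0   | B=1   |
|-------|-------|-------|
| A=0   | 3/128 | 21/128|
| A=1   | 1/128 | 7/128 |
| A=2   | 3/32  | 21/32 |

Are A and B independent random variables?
Marginal P(A) (row sums):
  P(A=0) = 3/128 + 21/128 = 3/16
  P(A=1) = 1/128 + 7/128 = 1/16
  P(A=2) = 3/32 + 21/32 = 3/4
Marginal P(B) (column sums):
  P(B=0) = 3/128 + 1/128 + 3/32 = 1/8
  P(B=1) = 21/128 + 7/128 + 21/32 = 7/8

A and B are independent iff P(A=i,B=j) = P(A=i)·P(B=j) for every cell.
  P(A=0)·P(B=0) = 3/16 × 1/8 = 3/128 = P(A=0,B=0) ✓
  P(A=0)·P(B=1) = 3/16 × 7/8 = 21/128 = P(A=0,B=1) ✓
  P(A=1)·P(B=0) = 1/16 × 1/8 = 1/128 = P(A=1,B=0) ✓
  P(A=1)·P(B=1) = 1/16 × 7/8 = 7/128 = P(A=1,B=1) ✓
  P(A=2)·P(B=0) = 3/4 × 1/8 = 3/32 = P(A=2,B=0) ✓
  P(A=2)·P(B=1) = 3/4 × 7/8 = 21/32 = P(A=2,B=1) ✓

Yes, A and B are independent: every cell factors, so I(A;B) = 0 bits.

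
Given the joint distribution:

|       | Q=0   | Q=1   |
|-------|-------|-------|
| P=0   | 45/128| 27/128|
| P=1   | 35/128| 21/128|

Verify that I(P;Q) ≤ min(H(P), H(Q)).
Marginal P(P) (row sums):
  P(P=0) = 45/128 + 27/128 = 9/16
  P(P=1) = 35/128 + 21/128 = 7/16
Marginal P(Q) (column sums):
  P(Q=0) = 45/128 + 35/128 = 5/8
  P(Q=1) = 27/128 + 21/128 = 3/8

H(P) = -[(9/16)·log₂(9/16) + (7/16)·log₂(7/16)]
  = 0.4669 + 0.5218
  = 0.9887 bits
H(Q) = -[(5/8)·log₂(5/8) + (3/8)·log₂(3/8)]
  = 0.4238 + 0.5306
  = 0.9544 bits
H(P,Q) = -[(45/128)·log₂(45/128) + (27/128)·log₂(27/128) + (35/128)·log₂(35/128) + (21/128)·log₂(21/128)]
  = 0.5302 + 0.4736 + 0.5115 + 0.4278
  = 1.9431 bits

I(P;Q) = H(P) + H(Q) - H(P,Q)
  = 0.9887 + 0.9544 - 1.9431
  = 0.0000 bits

min(H(P), H(Q)) = min(0.9887, 0.9544) = 0.9544 bits
Since 0.0000 ≤ 0.9544, the bound is satisfied ✓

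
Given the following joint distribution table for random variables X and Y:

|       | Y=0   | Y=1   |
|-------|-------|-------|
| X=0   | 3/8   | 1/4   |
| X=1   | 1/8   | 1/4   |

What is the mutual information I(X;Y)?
Marginal P(X) (row sums):
  P(X=0) = 3/8 + 1/4 = 5/8
  P(X=1) = 1/8 + 1/4 = 3/8
Marginal P(Y) (column sums):
  P(Y=0) = 3/8 + 1/8 = 1/2
  P(Y=1) = 1/4 + 1/4 = 1/2

H(X) = -[(5/8)·log₂(5/8) + (3/8)·log₂(3/8)]
  = 0.4238 + 0.5306
  = 0.9544 bits
H(Y) = -[(1/2)·log₂(1/2) + (1/2)·log₂(1/2)]
  = 0.5000 + 0.5000
  = 1.0000 bits
H(X,Y) = -[(3/8)·log₂(3/8) + (1/4)·log₂(1/4) + (1/8)·log₂(1/8) + (1/4)·log₂(1/4)]
  = 0.5306 + 0.5000 + 0.3750 + 0.5000
  = 1.9056 bits

I(X;Y) = H(X) + H(Y) - H(X,Y)
  = 0.9544 + 1.0000 - 1.9056
  = 0.0488 bits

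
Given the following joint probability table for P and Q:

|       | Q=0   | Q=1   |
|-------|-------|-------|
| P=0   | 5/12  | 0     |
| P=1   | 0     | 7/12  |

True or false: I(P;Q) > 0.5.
Marginal P(P) (row sums):
  P(P=0) = 5/12 + 0 = 5/12
  P(P=1) = 0 + 7/12 = 7/12
Marginal P(Q) (column sums):
  P(Q=0) = 5/12 + 0 = 5/12
  P(Q=1) = 0 + 7/12 = 7/12

H(P) = -[(5/12)·log₂(5/12) + (7/12)·log₂(7/12)]
  = 0.5263 + 0.4536
  = 0.9799 bits
H(Q) = -[(5/12)·log₂(5/12) + (7/12)·log₂(7/12)]
  = 0.5263 + 0.4536
  = 0.9799 bits
H(P,Q) = -[(5/12)·log₂(5/12) + (7/12)·log₂(7/12)]
  = 0.5263 + 0.4536
  = 0.9799 bits

I(P;Q) = H(P) + H(Q) - H(P,Q)
  = 0.9799 + 0.9799 - 0.9799
  = 0.9799 bits

True. I(P;Q) = 0.9799 bits, which is > 0.5 bits.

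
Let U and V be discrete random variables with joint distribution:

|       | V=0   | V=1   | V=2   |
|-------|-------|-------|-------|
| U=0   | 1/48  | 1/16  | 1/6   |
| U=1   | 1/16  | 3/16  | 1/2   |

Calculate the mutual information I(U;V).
Marginal P(U) (row sums):
  P(U=0) = 1/48 + 1/16 + 1/6 = 1/4
  P(U=1) = 1/16 + 3/16 + 1/2 = 3/4
Marginal P(V) (column sums):
  P(V=0) = 1/48 + 1/16 = 1/12
  P(V=1) = 1/16 + 3/16 = 1/4
  P(V=2) = 1/6 + 1/2 = 2/3

H(U) = -[(1/4)·log₂(1/4) + (3/4)·log₂(3/4)]
  = 0.5000 + 0.3113
  = 0.8113 bits
H(V) = -[(1/12)·log₂(1/12) + (1/4)·log₂(1/4) + (2/3)·log₂(2/3)]
  = 0.2987 + 0.5000 + 0.3900
  = 1.1887 bits
H(U,V) = -[(1/48)·log₂(1/48) + (1/16)·log₂(1/16) + (1/6)·log₂(1/6) + (1/16)·log₂(1/16) + (3/16)·log₂(3/16) + (1/2)·log₂(1/2)]
  = 0.1164 + 0.2500 + 0.4308 + 0.2500 + 0.4528 + 0.5000
  = 2.0000 bits

I(U;V) = H(U) + H(V) - H(U,V)
  = 0.8113 + 1.1887 - 2.0000
  = 0.0000 bits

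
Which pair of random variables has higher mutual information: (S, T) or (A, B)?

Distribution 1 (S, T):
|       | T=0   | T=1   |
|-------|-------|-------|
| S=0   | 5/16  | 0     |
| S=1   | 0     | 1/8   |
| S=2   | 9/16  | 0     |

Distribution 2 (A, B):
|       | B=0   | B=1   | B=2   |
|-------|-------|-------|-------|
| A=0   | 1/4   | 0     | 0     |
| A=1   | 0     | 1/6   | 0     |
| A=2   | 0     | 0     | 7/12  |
Distribution 1 (S, T):
Marginal P(S) (row sums):
  P(S=0) = 5/16 + 0 = 5/16
  P(S=1) = 0 + 1/8 = 1/8
  P(S=2) = 9/16 + 0 = 9/16
Marginal P(T) (column sums):
  P(T=0) = 5/16 + 0 + 9/16 = 7/8
  P(T=1) = 0 + 1/8 + 0 = 1/8

H(S) = -[(5/16)·log₂(5/16) + (1/8)·log₂(1/8) + (9/16)·log₂(9/16)]
  = 0.5244 + 0.3750 + 0.4669
  = 1.3663 bits
H(T) = -[(7/8)·log₂(7/8) + (1/8)·log₂(1/8)]
  = 0.1686 + 0.3750
  = 0.5436 bits
H(S,T) = -[(5/16)·log₂(5/16) + (1/8)·log₂(1/8) + (9/16)·log₂(9/16)]
  = 0.5244 + 0.3750 + 0.4669
  = 1.3663 bits

I(S;T) = H(S) + H(T) - H(S,T)
  = 1.3663 + 0.5436 - 1.3663
  = 0.5436 bits

Distribution 2 (A, B):
Marginal P(A) (row sums):
  P(A=0) = 1/4 + 0 + 0 = 1/4
  P(A=1) = 0 + 1/6 + 0 = 1/6
  P(A=2) = 0 + 0 + 7/12 = 7/12
Marginal P(B) (column sums):
  P(B=0) = 1/4 + 0 + 0 = 1/4
  P(B=1) = 0 + 1/6 + 0 = 1/6
  P(B=2) = 0 + 0 + 7/12 = 7/12

H(A) = -[(1/4)·log₂(1/4) + (1/6)·log₂(1/6) + (7/12)·log₂(7/12)]
  = 0.5000 + 0.4308 + 0.4536
  = 1.3844 bits
H(B) = -[(1/4)·log₂(1/4) + (1/6)·log₂(1/6) + (7/12)·log₂(7/12)]
  = 0.5000 + 0.4308 + 0.4536
  = 1.3844 bits
H(A,B) = -[(1/4)·log₂(1/4) + (1/6)·log₂(1/6) + (7/12)·log₂(7/12)]
  = 0.5000 + 0.4308 + 0.4536
  = 1.3844 bits

I(A;B) = H(A) + H(B) - H(A,B)
  = 1.3844 + 1.3844 - 1.3844
  = 1.3844 bits

I(A;B) = 1.3844 bits > I(S;T) = 0.5436 bits, so (A, B) has the higher mutual information (stronger dependence).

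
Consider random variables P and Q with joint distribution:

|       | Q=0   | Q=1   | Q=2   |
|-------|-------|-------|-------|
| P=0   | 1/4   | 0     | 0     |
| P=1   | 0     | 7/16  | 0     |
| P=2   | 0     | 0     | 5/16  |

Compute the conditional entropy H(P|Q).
Marginal P(Q) (column sums):
  P(Q=0) = 1/4 + 0 + 0 = 1/4
  P(Q=1) = 0 + 7/16 + 0 = 7/16
  P(Q=2) = 0 + 0 + 5/16 = 5/16

H(P|Q) = -Σ P(P,Q)·log₂ P(P|Q), where P(P|Q) = P(P,Q) / P(Q)
  (cells with P(P,Q) = 0 contribute 0)
  (P=0,Q=0): P(P|Q) = (1/4)/(1/4) = 1;  -(1/4)·log₂(1) = 0.0000
  (P=1,Q=1): P(P|Q) = (7/16)/(7/16) = 1;  -(7/16)·log₂(1) = 0.0000
  (P=2,Q=2): P(P|Q) = (5/16)/(5/16) = 1;  -(5/16)·log₂(1) = 0.0000
H(P|Q) = 0.0000 + 0.0000 + 0.0000
  = 0.0000 bits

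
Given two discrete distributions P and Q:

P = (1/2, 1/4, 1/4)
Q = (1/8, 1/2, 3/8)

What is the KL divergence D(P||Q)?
D(P||Q) = Σ P(i) log₂(P(i)/Q(i))
  i=0: (1/2) × log₂((1/2)/(1/8)) = (1/2) × log₂(4) = 1.0000
  i=1: (1/4) × log₂((1/4)/(1/2)) = (1/4) × log₂(1/2) = -0.2500
  i=2: (1/4) × log₂((1/4)/(3/8)) = (1/4) × log₂(2/3) = -0.1462
D(P||Q) = 1.0000 - 0.2500 - 0.1462
  = 0.6038 bits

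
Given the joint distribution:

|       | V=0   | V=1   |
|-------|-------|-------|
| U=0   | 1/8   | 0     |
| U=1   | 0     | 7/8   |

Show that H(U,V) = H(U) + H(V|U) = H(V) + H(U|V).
Marginal P(U) (row sums):
  P(U=0) = 1/8 + 0 = 1/8
  P(U=1) = 0 + 7/8 = 7/8
Marginal P(V) (column sums):
  P(V=0) = 1/8 + 0 = 1/8
  P(V=1) = 0 + 7/8 = 7/8

Decomposition 1: H(U) + H(V|U)
H(U) = -[(1/8)·log₂(1/8) + (7/8)·log₂(7/8)]
  = 0.3750 + 0.1686
  = 0.5436 bits
H(V|U) = -Σ P(U,V)·log₂ P(V|U), where P(V|U) = P(U,V) / P(U)
  (cells with P(U,V) = 0 contribute 0)
  (U=0,V=0): P(V|U) = (1/8)/(1/8) = 1;  -(1/8)·log₂(1) = 0.0000
  (U=1,V=1): P(V|U) = (7/8)/(7/8) = 1;  -(7/8)·log₂(1) = 0.0000
H(V|U) = 0.0000 + 0.0000
  = 0.0000 bits
H(U) + H(V|U) = 0.5436 + 0.0000 = 0.5436 bits

Decomposition 2: H(V) + H(U|V)
H(V) = -[(1/8)·log₂(1/8) + (7/8)·log₂(7/8)]
  = 0.3750 + 0.1686
  = 0.5436 bits
H(U|V) = -Σ P(U,V)·log₂ P(U|V), where P(U|V) = P(U,V) / P(V)
  (cells with P(U,V) = 0 contribute 0)
  (U=0,V=0): P(U|V) = (1/8)/(1/8) = 1;  -(1/8)·log₂(1) = 0.0000
  (U=1,V=1): P(U|V) = (7/8)/(7/8) = 1;  -(7/8)·log₂(1) = 0.0000
H(U|V) = 0.0000 + 0.0000
  = 0.0000 bits
H(V) + H(U|V) = 0.5436 + 0.0000 = 0.5436 bits

Direct computation of the joint entropy:
H(U,V) = -[(1/8)·log₂(1/8) + (7/8)·log₂(7/8)]
  = 0.3750 + 0.1686
  = 0.5436 bits

All three agree: H(U,V) = 0.5436 bits ✓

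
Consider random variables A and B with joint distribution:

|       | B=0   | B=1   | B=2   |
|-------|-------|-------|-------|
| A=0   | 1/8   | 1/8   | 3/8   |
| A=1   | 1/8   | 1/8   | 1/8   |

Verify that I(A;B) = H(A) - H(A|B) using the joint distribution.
Left side, from I(A;B) = H(A) + H(B) - H(A,B):
Marginal P(A) (row sums):
  P(A=0) = 1/8 + 1/8 + 3/8 = 5/8
  P(A=1) = 1/8 + 1/8 + 1/8 = 3/8
Marginal P(B) (column sums):
  P(B=0) = 1/8 + 1/8 = 1/4
  P(B=1) = 1/8 + 1/8 = 1/4
  P(B=2) = 3/8 + 1/8 = 1/2

H(A) = -[(5/8)·log₂(5/8) + (3/8)·log₂(3/8)]
  = 0.4238 + 0.5306
  = 0.9544 bits
H(B) = -[(1/4)·log₂(1/4) + (1/4)·log₂(1/4) + (1/2)·log₂(1/2)]
  = 0.5000 + 0.5000 + 0.5000
  = 1.5000 bits
H(A,B) = -[(1/8)·log₂(1/8) + (1/8)·log₂(1/8) + (3/8)·log₂(3/8) + (1/8)·log₂(1/8) + (1/8)·log₂(1/8) + (1/8)·log₂(1/8)]
  = 0.3750 + 0.3750 + 0.5306 + 0.3750 + 0.3750 + 0.3750
  = 2.4056 bits

I(A;B) = H(A) + H(B) - H(A,B)
  = 0.9544 + 1.5000 - 2.4056
  = 0.0488 bits

Right side, with H(A|B) computed directly from the conditional probabilities:
H(A|B) = -Σ P(A,B)·log₂ P(A|B), where P(A|B) = P(A,B) / P(B)
  (A=0,B=0): P(A|B) = (1/8)/(1/4) = 1/2;  -(1/8)·log₂(1/2) = 0.1250
  (A=0,B=1): P(A|B) = (1/8)/(1/4) = 1/2;  -(1/8)·log₂(1/2) = 0.1250
  (A=0,B=2): P(A|B) = (3/8)/(1/2) = 3/4;  -(3/8)·log₂(3/4) = 0.1556
  (A=1,B=0): P(A|B) = (1/8)/(1/4) = 1/2;  -(1/8)·log₂(1/2) = 0.1250
  (A=1,B=1): P(A|B) = (1/8)/(1/4) = 1/2;  -(1/8)·log₂(1/2) = 0.1250
  (A=1,B=2): P(A|B) = (1/8)/(1/2) = 1/4;  -(1/8)·log₂(1/4) = 0.2500
H(A|B) = 0.1250 + 0.1250 + 0.1556 + 0.1250 + 0.1250 + 0.2500
  = 0.9056 bits
H(A) - H(A|B) = 0.9544 - 0.9056 = 0.0488 bits

Both sides equal 0.0488 bits, so I(A;B) = H(A) - H(A|B) ✓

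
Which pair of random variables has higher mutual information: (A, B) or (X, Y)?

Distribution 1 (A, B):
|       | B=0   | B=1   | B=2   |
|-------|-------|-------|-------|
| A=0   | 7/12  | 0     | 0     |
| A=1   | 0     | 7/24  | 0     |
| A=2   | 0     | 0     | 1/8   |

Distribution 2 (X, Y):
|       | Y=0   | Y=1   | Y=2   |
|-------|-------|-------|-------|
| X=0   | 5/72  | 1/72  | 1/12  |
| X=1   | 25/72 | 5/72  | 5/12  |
Distribution 1 (A, B):
Marginal P(A) (row sums):
  P(A=0) = 7/12 + 0 + 0 = 7/12
  P(A=1) = 0 + 7/24 + 0 = 7/24
  P(A=2) = 0 + 0 + 1/8 = 1/8
Marginal P(B) (column sums):
  P(B=0) = 7/12 + 0 + 0 = 7/12
  P(B=1) = 0 + 7/24 + 0 = 7/24
  P(B=2) = 0 + 0 + 1/8 = 1/8

H(A) = -[(7/12)·log₂(7/12) + (7/24)·log₂(7/24) + (1/8)·log₂(1/8)]
  = 0.4536 + 0.5185 + 0.3750
  = 1.3471 bits
H(B) = -[(7/12)·log₂(7/12) + (7/24)·log₂(7/24) + (1/8)·log₂(1/8)]
  = 0.4536 + 0.5185 + 0.3750
  = 1.3471 bits
H(A,B) = -[(7/12)·log₂(7/12) + (7/24)·log₂(7/24) + (1/8)·log₂(1/8)]
  = 0.4536 + 0.5185 + 0.3750
  = 1.3471 bits

I(A;B) = H(A) + H(B) - H(A,B)
  = 1.3471 + 1.3471 - 1.3471
  = 1.3471 bits

Distribution 2 (X, Y):
Marginal P(X) (row sums):
  P(X=0) = 5/72 + 1/72 + 1/12 = 1/6
  P(X=1) = 25/72 + 5/72 + 5/12 = 5/6
Marginal P(Y) (column sums):
  P(Y=0) = 5/72 + 25/72 = 5/12
  P(Y=1) = 1/72 + 5/72 = 1/12
  P(Y=2) = 1/12 + 5/12 = 1/2

H(X) = -[(1/6)·log₂(1/6) + (5/6)·log₂(5/6)]
  = 0.4308 + 0.2192
  = 0.6500 bits
H(Y) = -[(5/12)·log₂(5/12) + (1/12)·log₂(1/12) + (1/2)·log₂(1/2)]
  = 0.5263 + 0.2987 + 0.5000
  = 1.3250 bits
H(X,Y) = -[(5/72)·log₂(5/72) + (1/72)·log₂(1/72) + (1/12)·log₂(1/12) + (25/72)·log₂(25/72) + (5/72)·log₂(5/72) + (5/12)·log₂(5/12)]
  = 0.2672 + 0.0857 + 0.2987 + 0.5299 + 0.2672 + 0.5263
  = 1.9750 bits

I(X;Y) = H(X) + H(Y) - H(X,Y)
  = 0.6500 + 1.3250 - 1.9750
  = 0.0000 bits

I(A;B) = 1.3471 bits > I(X;Y) = 0.0000 bits, so (A, B) has the higher mutual information (stronger dependence).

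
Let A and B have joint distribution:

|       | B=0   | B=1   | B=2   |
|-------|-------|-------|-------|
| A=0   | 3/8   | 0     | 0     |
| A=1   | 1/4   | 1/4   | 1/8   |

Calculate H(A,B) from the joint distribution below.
H(A,B) = -Σ P(A,B) log₂ P(A,B), summed over the non-zero cells:
H(A,B) = -[(3/8)·log₂(3/8) + (1/4)·log₂(1/4) + (1/4)·log₂(1/4) + (1/8)·log₂(1/8)]
  = 0.5306 + 0.5000 + 0.5000 + 0.3750
  = 1.9056 bits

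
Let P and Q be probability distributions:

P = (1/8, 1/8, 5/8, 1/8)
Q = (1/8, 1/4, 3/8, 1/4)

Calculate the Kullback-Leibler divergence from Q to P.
D(P||Q) = Σ P(i) log₂(P(i)/Q(i))
  i=0: (1/8) × log₂((1/8)/(1/8)) = (1/8) × log₂(1) = 0.0000
  i=1: (1/8) × log₂((1/8)/(1/4)) = (1/8) × log₂(1/2) = -0.1250
  i=2: (5/8) × log₂((5/8)/(3/8)) = (5/8) × log₂(5/3) = 0.4606
  i=3: (1/8) × log₂((1/8)/(1/4)) = (1/8) × log₂(1/2) = -0.1250
D(P||Q) = 0.0000 - 0.1250 + 0.4606 - 0.1250
  = 0.2106 bits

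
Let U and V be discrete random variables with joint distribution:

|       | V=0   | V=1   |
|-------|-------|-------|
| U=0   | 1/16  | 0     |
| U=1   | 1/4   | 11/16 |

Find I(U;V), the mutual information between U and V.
Marginal P(U) (row sums):
  P(U=0) = 1/16 + 0 = 1/16
  P(U=1) = 1/4 + 11/16 = 15/16
Marginal P(V) (column sums):
  P(V=0) = 1/16 + 1/4 = 5/16
  P(V=1) = 0 + 11/16 = 11/16

H(U) = -[(1/16)·log₂(1/16) + (15/16)·log₂(15/16)]
  = 0.2500 + 0.0873
  = 0.3373 bits
H(V) = -[(5/16)·log₂(5/16) + (11/16)·log₂(11/16)]
  = 0.5244 + 0.3716
  = 0.8960 bits
H(U,V) = -[(1/16)·log₂(1/16) + (1/4)·log₂(1/4) + (11/16)·log₂(11/16)]
  = 0.2500 + 0.5000 + 0.3716
  = 1.1216 bits

I(U;V) = H(U) + H(V) - H(U,V)
  = 0.3373 + 0.8960 - 1.1216
  = 0.1117 bits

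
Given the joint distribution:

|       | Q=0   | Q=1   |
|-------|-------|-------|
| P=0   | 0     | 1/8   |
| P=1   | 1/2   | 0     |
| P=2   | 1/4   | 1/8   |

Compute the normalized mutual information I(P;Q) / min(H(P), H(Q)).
Marginal P(P) (row sums):
  P(P=0) = 0 + 1/8 = 1/8
  P(P=1) = 1/2 + 0 = 1/2
  P(P=2) = 1/4 + 1/8 = 3/8
Marginal P(Q) (column sums):
  P(Q=0) = 0 + 1/2 + 1/4 = 3/4
  P(Q=1) = 1/8 + 0 + 1/8 = 1/4

H(P) = -[(1/8)·log₂(1/8) + (1/2)·log₂(1/2) + (3/8)·log₂(3/8)]
  = 0.3750 + 0.5000 + 0.5306
  = 1.4056 bits
H(Q) = -[(3/4)·log₂(3/4) + (1/4)·log₂(1/4)]
  = 0.3113 + 0.5000
  = 0.8113 bits
H(P,Q) = -[(1/8)·log₂(1/8) + (1/2)·log₂(1/2) + (1/4)·log₂(1/4) + (1/8)·log₂(1/8)]
  = 0.3750 + 0.5000 + 0.5000 + 0.3750
  = 1.7500 bits

I(P;Q) = H(P) + H(Q) - H(P,Q)
  = 1.4056 + 0.8113 - 1.7500
  = 0.4669 bits

min(H(P), H(Q)) = min(1.4056, 0.8113) = 0.8113 bits
Normalized MI = 0.4669 / 0.8113 = 0.5755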